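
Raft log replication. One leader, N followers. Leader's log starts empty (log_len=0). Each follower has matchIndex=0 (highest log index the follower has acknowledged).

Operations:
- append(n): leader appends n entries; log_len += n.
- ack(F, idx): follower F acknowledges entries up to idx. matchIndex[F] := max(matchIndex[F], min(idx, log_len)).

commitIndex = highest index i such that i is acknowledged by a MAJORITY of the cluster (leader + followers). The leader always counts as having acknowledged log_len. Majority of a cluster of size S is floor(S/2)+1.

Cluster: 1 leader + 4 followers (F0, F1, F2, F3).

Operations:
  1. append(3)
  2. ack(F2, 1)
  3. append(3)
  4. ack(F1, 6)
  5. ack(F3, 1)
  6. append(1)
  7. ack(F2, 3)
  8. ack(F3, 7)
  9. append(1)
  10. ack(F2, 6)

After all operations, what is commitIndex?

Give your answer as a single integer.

Answer: 6

Derivation:
Op 1: append 3 -> log_len=3
Op 2: F2 acks idx 1 -> match: F0=0 F1=0 F2=1 F3=0; commitIndex=0
Op 3: append 3 -> log_len=6
Op 4: F1 acks idx 6 -> match: F0=0 F1=6 F2=1 F3=0; commitIndex=1
Op 5: F3 acks idx 1 -> match: F0=0 F1=6 F2=1 F3=1; commitIndex=1
Op 6: append 1 -> log_len=7
Op 7: F2 acks idx 3 -> match: F0=0 F1=6 F2=3 F3=1; commitIndex=3
Op 8: F3 acks idx 7 -> match: F0=0 F1=6 F2=3 F3=7; commitIndex=6
Op 9: append 1 -> log_len=8
Op 10: F2 acks idx 6 -> match: F0=0 F1=6 F2=6 F3=7; commitIndex=6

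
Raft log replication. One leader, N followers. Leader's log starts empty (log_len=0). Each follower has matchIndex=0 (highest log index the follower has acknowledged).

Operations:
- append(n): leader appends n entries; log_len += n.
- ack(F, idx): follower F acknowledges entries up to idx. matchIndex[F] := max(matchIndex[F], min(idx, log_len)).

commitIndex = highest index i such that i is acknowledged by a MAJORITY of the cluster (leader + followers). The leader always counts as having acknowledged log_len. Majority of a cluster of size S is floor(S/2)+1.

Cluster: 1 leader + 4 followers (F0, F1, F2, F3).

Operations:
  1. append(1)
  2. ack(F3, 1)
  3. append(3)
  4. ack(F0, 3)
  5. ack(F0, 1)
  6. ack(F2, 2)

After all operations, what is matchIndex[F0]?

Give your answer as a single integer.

Answer: 3

Derivation:
Op 1: append 1 -> log_len=1
Op 2: F3 acks idx 1 -> match: F0=0 F1=0 F2=0 F3=1; commitIndex=0
Op 3: append 3 -> log_len=4
Op 4: F0 acks idx 3 -> match: F0=3 F1=0 F2=0 F3=1; commitIndex=1
Op 5: F0 acks idx 1 -> match: F0=3 F1=0 F2=0 F3=1; commitIndex=1
Op 6: F2 acks idx 2 -> match: F0=3 F1=0 F2=2 F3=1; commitIndex=2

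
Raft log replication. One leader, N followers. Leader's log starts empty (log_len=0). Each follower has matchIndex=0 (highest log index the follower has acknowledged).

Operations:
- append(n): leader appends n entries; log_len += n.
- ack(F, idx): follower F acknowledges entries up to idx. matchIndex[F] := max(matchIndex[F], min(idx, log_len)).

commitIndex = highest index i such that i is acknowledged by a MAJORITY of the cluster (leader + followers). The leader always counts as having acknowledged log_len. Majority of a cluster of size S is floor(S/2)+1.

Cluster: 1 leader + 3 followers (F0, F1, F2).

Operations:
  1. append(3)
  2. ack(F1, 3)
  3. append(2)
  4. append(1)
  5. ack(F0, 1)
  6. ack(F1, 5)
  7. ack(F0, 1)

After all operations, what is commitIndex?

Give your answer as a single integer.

Answer: 1

Derivation:
Op 1: append 3 -> log_len=3
Op 2: F1 acks idx 3 -> match: F0=0 F1=3 F2=0; commitIndex=0
Op 3: append 2 -> log_len=5
Op 4: append 1 -> log_len=6
Op 5: F0 acks idx 1 -> match: F0=1 F1=3 F2=0; commitIndex=1
Op 6: F1 acks idx 5 -> match: F0=1 F1=5 F2=0; commitIndex=1
Op 7: F0 acks idx 1 -> match: F0=1 F1=5 F2=0; commitIndex=1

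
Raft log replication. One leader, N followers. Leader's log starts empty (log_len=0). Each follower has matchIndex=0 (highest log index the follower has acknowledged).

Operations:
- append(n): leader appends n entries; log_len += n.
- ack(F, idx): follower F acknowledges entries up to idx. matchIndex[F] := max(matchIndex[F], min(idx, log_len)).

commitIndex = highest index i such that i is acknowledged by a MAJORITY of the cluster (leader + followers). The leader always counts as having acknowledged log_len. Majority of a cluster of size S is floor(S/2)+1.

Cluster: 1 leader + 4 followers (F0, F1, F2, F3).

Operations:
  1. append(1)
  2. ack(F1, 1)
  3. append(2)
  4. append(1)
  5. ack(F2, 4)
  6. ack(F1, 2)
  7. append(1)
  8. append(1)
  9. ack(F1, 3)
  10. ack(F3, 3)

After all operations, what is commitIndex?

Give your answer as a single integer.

Op 1: append 1 -> log_len=1
Op 2: F1 acks idx 1 -> match: F0=0 F1=1 F2=0 F3=0; commitIndex=0
Op 3: append 2 -> log_len=3
Op 4: append 1 -> log_len=4
Op 5: F2 acks idx 4 -> match: F0=0 F1=1 F2=4 F3=0; commitIndex=1
Op 6: F1 acks idx 2 -> match: F0=0 F1=2 F2=4 F3=0; commitIndex=2
Op 7: append 1 -> log_len=5
Op 8: append 1 -> log_len=6
Op 9: F1 acks idx 3 -> match: F0=0 F1=3 F2=4 F3=0; commitIndex=3
Op 10: F3 acks idx 3 -> match: F0=0 F1=3 F2=4 F3=3; commitIndex=3

Answer: 3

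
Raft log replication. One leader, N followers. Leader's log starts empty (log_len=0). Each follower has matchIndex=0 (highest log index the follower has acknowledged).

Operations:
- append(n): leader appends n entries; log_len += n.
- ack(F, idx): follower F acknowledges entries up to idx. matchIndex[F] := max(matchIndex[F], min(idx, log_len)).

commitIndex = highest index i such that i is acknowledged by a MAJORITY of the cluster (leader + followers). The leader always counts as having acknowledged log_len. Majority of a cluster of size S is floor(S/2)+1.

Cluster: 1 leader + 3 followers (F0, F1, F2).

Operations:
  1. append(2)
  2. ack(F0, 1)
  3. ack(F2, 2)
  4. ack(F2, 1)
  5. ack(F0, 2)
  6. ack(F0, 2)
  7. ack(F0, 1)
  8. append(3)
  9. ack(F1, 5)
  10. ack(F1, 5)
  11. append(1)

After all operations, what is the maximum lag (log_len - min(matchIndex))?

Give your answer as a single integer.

Op 1: append 2 -> log_len=2
Op 2: F0 acks idx 1 -> match: F0=1 F1=0 F2=0; commitIndex=0
Op 3: F2 acks idx 2 -> match: F0=1 F1=0 F2=2; commitIndex=1
Op 4: F2 acks idx 1 -> match: F0=1 F1=0 F2=2; commitIndex=1
Op 5: F0 acks idx 2 -> match: F0=2 F1=0 F2=2; commitIndex=2
Op 6: F0 acks idx 2 -> match: F0=2 F1=0 F2=2; commitIndex=2
Op 7: F0 acks idx 1 -> match: F0=2 F1=0 F2=2; commitIndex=2
Op 8: append 3 -> log_len=5
Op 9: F1 acks idx 5 -> match: F0=2 F1=5 F2=2; commitIndex=2
Op 10: F1 acks idx 5 -> match: F0=2 F1=5 F2=2; commitIndex=2
Op 11: append 1 -> log_len=6

Answer: 4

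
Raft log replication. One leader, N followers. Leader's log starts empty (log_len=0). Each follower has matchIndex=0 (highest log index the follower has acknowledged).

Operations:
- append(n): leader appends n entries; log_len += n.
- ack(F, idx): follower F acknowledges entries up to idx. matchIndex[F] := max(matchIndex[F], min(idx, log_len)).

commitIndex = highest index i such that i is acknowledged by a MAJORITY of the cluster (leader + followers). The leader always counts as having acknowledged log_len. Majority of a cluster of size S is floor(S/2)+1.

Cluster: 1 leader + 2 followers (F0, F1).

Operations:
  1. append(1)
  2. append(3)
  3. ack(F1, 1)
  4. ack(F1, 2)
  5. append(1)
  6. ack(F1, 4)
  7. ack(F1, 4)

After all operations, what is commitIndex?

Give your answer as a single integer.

Op 1: append 1 -> log_len=1
Op 2: append 3 -> log_len=4
Op 3: F1 acks idx 1 -> match: F0=0 F1=1; commitIndex=1
Op 4: F1 acks idx 2 -> match: F0=0 F1=2; commitIndex=2
Op 5: append 1 -> log_len=5
Op 6: F1 acks idx 4 -> match: F0=0 F1=4; commitIndex=4
Op 7: F1 acks idx 4 -> match: F0=0 F1=4; commitIndex=4

Answer: 4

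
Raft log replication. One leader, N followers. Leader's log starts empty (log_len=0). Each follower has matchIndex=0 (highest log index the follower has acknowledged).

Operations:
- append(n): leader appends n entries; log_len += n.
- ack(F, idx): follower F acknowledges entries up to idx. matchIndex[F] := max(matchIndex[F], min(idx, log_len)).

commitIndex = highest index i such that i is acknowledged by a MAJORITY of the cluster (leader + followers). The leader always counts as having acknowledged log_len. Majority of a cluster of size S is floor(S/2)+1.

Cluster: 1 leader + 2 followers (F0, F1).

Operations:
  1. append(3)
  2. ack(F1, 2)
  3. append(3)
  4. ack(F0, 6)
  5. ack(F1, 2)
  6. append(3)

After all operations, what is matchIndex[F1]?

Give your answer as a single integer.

Answer: 2

Derivation:
Op 1: append 3 -> log_len=3
Op 2: F1 acks idx 2 -> match: F0=0 F1=2; commitIndex=2
Op 3: append 3 -> log_len=6
Op 4: F0 acks idx 6 -> match: F0=6 F1=2; commitIndex=6
Op 5: F1 acks idx 2 -> match: F0=6 F1=2; commitIndex=6
Op 6: append 3 -> log_len=9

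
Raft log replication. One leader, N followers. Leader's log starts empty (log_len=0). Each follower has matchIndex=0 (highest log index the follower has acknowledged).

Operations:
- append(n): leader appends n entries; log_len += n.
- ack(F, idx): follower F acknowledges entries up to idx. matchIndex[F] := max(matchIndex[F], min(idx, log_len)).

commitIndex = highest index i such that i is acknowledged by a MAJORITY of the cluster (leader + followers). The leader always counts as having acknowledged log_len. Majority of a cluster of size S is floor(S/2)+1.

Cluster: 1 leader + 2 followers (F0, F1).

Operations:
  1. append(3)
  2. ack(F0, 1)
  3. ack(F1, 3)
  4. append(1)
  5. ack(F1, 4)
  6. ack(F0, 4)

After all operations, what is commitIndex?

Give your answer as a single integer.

Answer: 4

Derivation:
Op 1: append 3 -> log_len=3
Op 2: F0 acks idx 1 -> match: F0=1 F1=0; commitIndex=1
Op 3: F1 acks idx 3 -> match: F0=1 F1=3; commitIndex=3
Op 4: append 1 -> log_len=4
Op 5: F1 acks idx 4 -> match: F0=1 F1=4; commitIndex=4
Op 6: F0 acks idx 4 -> match: F0=4 F1=4; commitIndex=4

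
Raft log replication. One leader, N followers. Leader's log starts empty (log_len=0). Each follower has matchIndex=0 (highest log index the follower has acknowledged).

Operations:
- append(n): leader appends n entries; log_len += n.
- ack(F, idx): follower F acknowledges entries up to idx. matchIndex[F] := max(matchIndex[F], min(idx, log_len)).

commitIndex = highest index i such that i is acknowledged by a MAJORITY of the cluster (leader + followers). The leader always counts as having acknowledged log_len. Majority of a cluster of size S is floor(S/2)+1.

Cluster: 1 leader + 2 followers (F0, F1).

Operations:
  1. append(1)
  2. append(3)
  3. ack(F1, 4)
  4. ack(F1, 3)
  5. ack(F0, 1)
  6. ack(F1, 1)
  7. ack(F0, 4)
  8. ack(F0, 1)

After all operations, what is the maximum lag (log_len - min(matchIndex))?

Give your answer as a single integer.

Answer: 0

Derivation:
Op 1: append 1 -> log_len=1
Op 2: append 3 -> log_len=4
Op 3: F1 acks idx 4 -> match: F0=0 F1=4; commitIndex=4
Op 4: F1 acks idx 3 -> match: F0=0 F1=4; commitIndex=4
Op 5: F0 acks idx 1 -> match: F0=1 F1=4; commitIndex=4
Op 6: F1 acks idx 1 -> match: F0=1 F1=4; commitIndex=4
Op 7: F0 acks idx 4 -> match: F0=4 F1=4; commitIndex=4
Op 8: F0 acks idx 1 -> match: F0=4 F1=4; commitIndex=4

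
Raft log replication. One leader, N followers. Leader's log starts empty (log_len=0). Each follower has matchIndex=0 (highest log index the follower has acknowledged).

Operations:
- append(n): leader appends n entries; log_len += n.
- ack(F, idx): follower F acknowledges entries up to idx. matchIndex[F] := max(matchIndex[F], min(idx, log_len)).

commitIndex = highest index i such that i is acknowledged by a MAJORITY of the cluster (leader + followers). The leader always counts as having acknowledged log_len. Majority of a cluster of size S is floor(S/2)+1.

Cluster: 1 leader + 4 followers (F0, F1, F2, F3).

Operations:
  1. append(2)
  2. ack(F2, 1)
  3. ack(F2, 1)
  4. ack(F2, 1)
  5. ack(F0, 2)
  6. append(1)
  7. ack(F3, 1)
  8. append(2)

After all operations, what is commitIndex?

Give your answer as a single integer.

Op 1: append 2 -> log_len=2
Op 2: F2 acks idx 1 -> match: F0=0 F1=0 F2=1 F3=0; commitIndex=0
Op 3: F2 acks idx 1 -> match: F0=0 F1=0 F2=1 F3=0; commitIndex=0
Op 4: F2 acks idx 1 -> match: F0=0 F1=0 F2=1 F3=0; commitIndex=0
Op 5: F0 acks idx 2 -> match: F0=2 F1=0 F2=1 F3=0; commitIndex=1
Op 6: append 1 -> log_len=3
Op 7: F3 acks idx 1 -> match: F0=2 F1=0 F2=1 F3=1; commitIndex=1
Op 8: append 2 -> log_len=5

Answer: 1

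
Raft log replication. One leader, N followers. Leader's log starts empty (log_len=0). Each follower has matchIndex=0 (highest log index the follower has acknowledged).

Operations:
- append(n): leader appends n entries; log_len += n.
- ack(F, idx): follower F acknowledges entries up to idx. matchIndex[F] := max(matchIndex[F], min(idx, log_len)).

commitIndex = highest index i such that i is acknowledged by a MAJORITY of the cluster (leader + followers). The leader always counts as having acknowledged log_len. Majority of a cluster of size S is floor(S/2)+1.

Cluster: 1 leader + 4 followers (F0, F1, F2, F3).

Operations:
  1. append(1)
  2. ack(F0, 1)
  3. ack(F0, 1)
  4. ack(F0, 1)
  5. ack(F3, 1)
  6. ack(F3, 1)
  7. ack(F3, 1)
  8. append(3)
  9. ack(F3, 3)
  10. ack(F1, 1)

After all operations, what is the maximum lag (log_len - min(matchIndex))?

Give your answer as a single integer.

Answer: 4

Derivation:
Op 1: append 1 -> log_len=1
Op 2: F0 acks idx 1 -> match: F0=1 F1=0 F2=0 F3=0; commitIndex=0
Op 3: F0 acks idx 1 -> match: F0=1 F1=0 F2=0 F3=0; commitIndex=0
Op 4: F0 acks idx 1 -> match: F0=1 F1=0 F2=0 F3=0; commitIndex=0
Op 5: F3 acks idx 1 -> match: F0=1 F1=0 F2=0 F3=1; commitIndex=1
Op 6: F3 acks idx 1 -> match: F0=1 F1=0 F2=0 F3=1; commitIndex=1
Op 7: F3 acks idx 1 -> match: F0=1 F1=0 F2=0 F3=1; commitIndex=1
Op 8: append 3 -> log_len=4
Op 9: F3 acks idx 3 -> match: F0=1 F1=0 F2=0 F3=3; commitIndex=1
Op 10: F1 acks idx 1 -> match: F0=1 F1=1 F2=0 F3=3; commitIndex=1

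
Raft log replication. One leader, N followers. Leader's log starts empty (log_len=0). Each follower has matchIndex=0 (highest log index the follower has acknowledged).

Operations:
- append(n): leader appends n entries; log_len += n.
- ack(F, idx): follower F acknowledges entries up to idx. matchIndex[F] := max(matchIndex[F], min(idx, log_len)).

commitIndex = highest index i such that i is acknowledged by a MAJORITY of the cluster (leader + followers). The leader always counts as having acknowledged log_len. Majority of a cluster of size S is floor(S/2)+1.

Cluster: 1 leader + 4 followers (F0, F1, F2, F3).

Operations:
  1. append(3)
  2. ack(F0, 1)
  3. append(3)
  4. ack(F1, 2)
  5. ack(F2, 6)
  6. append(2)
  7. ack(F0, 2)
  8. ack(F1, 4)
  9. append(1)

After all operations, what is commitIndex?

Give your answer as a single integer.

Op 1: append 3 -> log_len=3
Op 2: F0 acks idx 1 -> match: F0=1 F1=0 F2=0 F3=0; commitIndex=0
Op 3: append 3 -> log_len=6
Op 4: F1 acks idx 2 -> match: F0=1 F1=2 F2=0 F3=0; commitIndex=1
Op 5: F2 acks idx 6 -> match: F0=1 F1=2 F2=6 F3=0; commitIndex=2
Op 6: append 2 -> log_len=8
Op 7: F0 acks idx 2 -> match: F0=2 F1=2 F2=6 F3=0; commitIndex=2
Op 8: F1 acks idx 4 -> match: F0=2 F1=4 F2=6 F3=0; commitIndex=4
Op 9: append 1 -> log_len=9

Answer: 4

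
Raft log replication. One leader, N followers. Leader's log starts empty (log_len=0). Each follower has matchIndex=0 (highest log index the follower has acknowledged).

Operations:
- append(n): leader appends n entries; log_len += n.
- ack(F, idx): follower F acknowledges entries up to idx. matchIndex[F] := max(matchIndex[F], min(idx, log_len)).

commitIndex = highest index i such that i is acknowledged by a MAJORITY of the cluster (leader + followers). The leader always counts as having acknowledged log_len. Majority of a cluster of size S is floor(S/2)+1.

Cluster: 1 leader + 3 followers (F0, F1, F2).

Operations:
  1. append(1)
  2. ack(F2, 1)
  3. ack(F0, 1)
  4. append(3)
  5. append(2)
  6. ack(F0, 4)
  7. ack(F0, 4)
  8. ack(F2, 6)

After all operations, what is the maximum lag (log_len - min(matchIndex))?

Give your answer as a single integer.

Op 1: append 1 -> log_len=1
Op 2: F2 acks idx 1 -> match: F0=0 F1=0 F2=1; commitIndex=0
Op 3: F0 acks idx 1 -> match: F0=1 F1=0 F2=1; commitIndex=1
Op 4: append 3 -> log_len=4
Op 5: append 2 -> log_len=6
Op 6: F0 acks idx 4 -> match: F0=4 F1=0 F2=1; commitIndex=1
Op 7: F0 acks idx 4 -> match: F0=4 F1=0 F2=1; commitIndex=1
Op 8: F2 acks idx 6 -> match: F0=4 F1=0 F2=6; commitIndex=4

Answer: 6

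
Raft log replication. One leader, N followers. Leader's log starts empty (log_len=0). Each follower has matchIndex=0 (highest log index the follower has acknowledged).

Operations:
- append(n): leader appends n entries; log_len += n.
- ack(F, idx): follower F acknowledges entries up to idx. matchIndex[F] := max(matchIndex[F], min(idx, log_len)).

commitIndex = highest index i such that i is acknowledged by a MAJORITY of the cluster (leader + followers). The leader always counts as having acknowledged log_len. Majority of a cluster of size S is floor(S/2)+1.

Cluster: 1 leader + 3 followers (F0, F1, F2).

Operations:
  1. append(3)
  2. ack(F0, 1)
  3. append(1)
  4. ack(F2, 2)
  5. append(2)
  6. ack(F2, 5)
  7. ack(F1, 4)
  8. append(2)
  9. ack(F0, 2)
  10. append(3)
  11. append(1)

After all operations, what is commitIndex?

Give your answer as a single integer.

Answer: 4

Derivation:
Op 1: append 3 -> log_len=3
Op 2: F0 acks idx 1 -> match: F0=1 F1=0 F2=0; commitIndex=0
Op 3: append 1 -> log_len=4
Op 4: F2 acks idx 2 -> match: F0=1 F1=0 F2=2; commitIndex=1
Op 5: append 2 -> log_len=6
Op 6: F2 acks idx 5 -> match: F0=1 F1=0 F2=5; commitIndex=1
Op 7: F1 acks idx 4 -> match: F0=1 F1=4 F2=5; commitIndex=4
Op 8: append 2 -> log_len=8
Op 9: F0 acks idx 2 -> match: F0=2 F1=4 F2=5; commitIndex=4
Op 10: append 3 -> log_len=11
Op 11: append 1 -> log_len=12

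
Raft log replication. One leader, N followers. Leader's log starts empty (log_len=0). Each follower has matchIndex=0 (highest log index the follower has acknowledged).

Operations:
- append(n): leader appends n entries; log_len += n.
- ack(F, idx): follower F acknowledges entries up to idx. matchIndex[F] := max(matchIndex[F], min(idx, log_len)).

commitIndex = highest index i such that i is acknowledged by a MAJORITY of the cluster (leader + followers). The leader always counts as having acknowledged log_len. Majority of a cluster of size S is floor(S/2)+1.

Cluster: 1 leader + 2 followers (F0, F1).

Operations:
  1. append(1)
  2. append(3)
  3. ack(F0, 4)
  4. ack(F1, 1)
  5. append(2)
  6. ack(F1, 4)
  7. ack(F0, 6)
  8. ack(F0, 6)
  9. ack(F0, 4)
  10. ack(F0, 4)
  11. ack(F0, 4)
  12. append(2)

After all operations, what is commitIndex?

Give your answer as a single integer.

Op 1: append 1 -> log_len=1
Op 2: append 3 -> log_len=4
Op 3: F0 acks idx 4 -> match: F0=4 F1=0; commitIndex=4
Op 4: F1 acks idx 1 -> match: F0=4 F1=1; commitIndex=4
Op 5: append 2 -> log_len=6
Op 6: F1 acks idx 4 -> match: F0=4 F1=4; commitIndex=4
Op 7: F0 acks idx 6 -> match: F0=6 F1=4; commitIndex=6
Op 8: F0 acks idx 6 -> match: F0=6 F1=4; commitIndex=6
Op 9: F0 acks idx 4 -> match: F0=6 F1=4; commitIndex=6
Op 10: F0 acks idx 4 -> match: F0=6 F1=4; commitIndex=6
Op 11: F0 acks idx 4 -> match: F0=6 F1=4; commitIndex=6
Op 12: append 2 -> log_len=8

Answer: 6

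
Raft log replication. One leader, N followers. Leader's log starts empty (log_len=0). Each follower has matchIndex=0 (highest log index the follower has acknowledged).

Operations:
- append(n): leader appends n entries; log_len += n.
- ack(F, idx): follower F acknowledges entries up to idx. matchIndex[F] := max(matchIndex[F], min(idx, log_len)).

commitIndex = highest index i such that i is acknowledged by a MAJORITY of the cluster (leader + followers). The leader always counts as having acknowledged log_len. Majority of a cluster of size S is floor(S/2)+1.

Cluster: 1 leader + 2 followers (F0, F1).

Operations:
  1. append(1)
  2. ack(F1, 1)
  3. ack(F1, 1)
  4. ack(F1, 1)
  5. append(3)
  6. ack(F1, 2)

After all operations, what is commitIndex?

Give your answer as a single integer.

Answer: 2

Derivation:
Op 1: append 1 -> log_len=1
Op 2: F1 acks idx 1 -> match: F0=0 F1=1; commitIndex=1
Op 3: F1 acks idx 1 -> match: F0=0 F1=1; commitIndex=1
Op 4: F1 acks idx 1 -> match: F0=0 F1=1; commitIndex=1
Op 5: append 3 -> log_len=4
Op 6: F1 acks idx 2 -> match: F0=0 F1=2; commitIndex=2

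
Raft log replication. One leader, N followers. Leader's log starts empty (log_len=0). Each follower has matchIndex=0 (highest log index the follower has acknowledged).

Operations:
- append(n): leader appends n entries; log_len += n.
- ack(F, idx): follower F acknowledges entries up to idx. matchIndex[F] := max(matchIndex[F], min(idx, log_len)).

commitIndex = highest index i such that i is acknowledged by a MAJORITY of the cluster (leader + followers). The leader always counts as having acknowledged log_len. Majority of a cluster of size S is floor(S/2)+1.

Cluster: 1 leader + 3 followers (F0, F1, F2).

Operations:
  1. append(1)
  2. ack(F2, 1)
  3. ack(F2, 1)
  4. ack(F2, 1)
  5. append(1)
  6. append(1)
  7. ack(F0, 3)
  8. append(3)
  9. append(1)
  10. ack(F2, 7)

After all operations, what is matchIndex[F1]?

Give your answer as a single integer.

Op 1: append 1 -> log_len=1
Op 2: F2 acks idx 1 -> match: F0=0 F1=0 F2=1; commitIndex=0
Op 3: F2 acks idx 1 -> match: F0=0 F1=0 F2=1; commitIndex=0
Op 4: F2 acks idx 1 -> match: F0=0 F1=0 F2=1; commitIndex=0
Op 5: append 1 -> log_len=2
Op 6: append 1 -> log_len=3
Op 7: F0 acks idx 3 -> match: F0=3 F1=0 F2=1; commitIndex=1
Op 8: append 3 -> log_len=6
Op 9: append 1 -> log_len=7
Op 10: F2 acks idx 7 -> match: F0=3 F1=0 F2=7; commitIndex=3

Answer: 0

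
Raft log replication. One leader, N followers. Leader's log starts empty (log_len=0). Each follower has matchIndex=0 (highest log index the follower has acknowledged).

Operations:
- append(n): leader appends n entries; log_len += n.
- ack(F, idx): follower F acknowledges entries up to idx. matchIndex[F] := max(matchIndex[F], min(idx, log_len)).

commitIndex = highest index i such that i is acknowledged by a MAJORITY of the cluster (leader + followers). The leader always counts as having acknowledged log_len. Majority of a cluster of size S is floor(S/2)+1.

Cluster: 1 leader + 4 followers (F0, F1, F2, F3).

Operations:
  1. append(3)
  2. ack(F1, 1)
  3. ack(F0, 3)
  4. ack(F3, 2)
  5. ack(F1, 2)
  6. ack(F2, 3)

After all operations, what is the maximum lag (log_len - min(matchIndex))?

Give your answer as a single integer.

Answer: 1

Derivation:
Op 1: append 3 -> log_len=3
Op 2: F1 acks idx 1 -> match: F0=0 F1=1 F2=0 F3=0; commitIndex=0
Op 3: F0 acks idx 3 -> match: F0=3 F1=1 F2=0 F3=0; commitIndex=1
Op 4: F3 acks idx 2 -> match: F0=3 F1=1 F2=0 F3=2; commitIndex=2
Op 5: F1 acks idx 2 -> match: F0=3 F1=2 F2=0 F3=2; commitIndex=2
Op 6: F2 acks idx 3 -> match: F0=3 F1=2 F2=3 F3=2; commitIndex=3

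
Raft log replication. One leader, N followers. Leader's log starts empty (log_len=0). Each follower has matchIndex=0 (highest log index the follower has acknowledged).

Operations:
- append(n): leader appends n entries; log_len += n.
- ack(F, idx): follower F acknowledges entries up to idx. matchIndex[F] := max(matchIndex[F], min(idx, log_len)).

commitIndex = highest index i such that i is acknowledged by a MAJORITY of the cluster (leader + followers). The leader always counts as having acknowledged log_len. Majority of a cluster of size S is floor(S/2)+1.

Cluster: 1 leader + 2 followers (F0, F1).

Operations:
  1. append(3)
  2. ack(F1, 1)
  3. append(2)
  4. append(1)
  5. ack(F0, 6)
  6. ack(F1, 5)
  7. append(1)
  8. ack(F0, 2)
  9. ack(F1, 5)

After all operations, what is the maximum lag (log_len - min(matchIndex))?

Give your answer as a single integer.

Answer: 2

Derivation:
Op 1: append 3 -> log_len=3
Op 2: F1 acks idx 1 -> match: F0=0 F1=1; commitIndex=1
Op 3: append 2 -> log_len=5
Op 4: append 1 -> log_len=6
Op 5: F0 acks idx 6 -> match: F0=6 F1=1; commitIndex=6
Op 6: F1 acks idx 5 -> match: F0=6 F1=5; commitIndex=6
Op 7: append 1 -> log_len=7
Op 8: F0 acks idx 2 -> match: F0=6 F1=5; commitIndex=6
Op 9: F1 acks idx 5 -> match: F0=6 F1=5; commitIndex=6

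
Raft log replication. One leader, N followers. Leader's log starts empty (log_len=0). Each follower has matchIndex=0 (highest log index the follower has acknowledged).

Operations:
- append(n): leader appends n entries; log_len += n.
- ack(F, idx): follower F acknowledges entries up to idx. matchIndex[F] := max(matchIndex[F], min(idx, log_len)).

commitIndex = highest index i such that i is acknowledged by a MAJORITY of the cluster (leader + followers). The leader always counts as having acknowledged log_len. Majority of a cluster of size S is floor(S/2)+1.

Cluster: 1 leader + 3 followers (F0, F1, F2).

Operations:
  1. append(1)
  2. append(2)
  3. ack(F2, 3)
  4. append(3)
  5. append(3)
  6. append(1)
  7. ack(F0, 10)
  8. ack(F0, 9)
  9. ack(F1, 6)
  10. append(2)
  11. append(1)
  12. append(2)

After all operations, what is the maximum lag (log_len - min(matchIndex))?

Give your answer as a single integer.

Op 1: append 1 -> log_len=1
Op 2: append 2 -> log_len=3
Op 3: F2 acks idx 3 -> match: F0=0 F1=0 F2=3; commitIndex=0
Op 4: append 3 -> log_len=6
Op 5: append 3 -> log_len=9
Op 6: append 1 -> log_len=10
Op 7: F0 acks idx 10 -> match: F0=10 F1=0 F2=3; commitIndex=3
Op 8: F0 acks idx 9 -> match: F0=10 F1=0 F2=3; commitIndex=3
Op 9: F1 acks idx 6 -> match: F0=10 F1=6 F2=3; commitIndex=6
Op 10: append 2 -> log_len=12
Op 11: append 1 -> log_len=13
Op 12: append 2 -> log_len=15

Answer: 12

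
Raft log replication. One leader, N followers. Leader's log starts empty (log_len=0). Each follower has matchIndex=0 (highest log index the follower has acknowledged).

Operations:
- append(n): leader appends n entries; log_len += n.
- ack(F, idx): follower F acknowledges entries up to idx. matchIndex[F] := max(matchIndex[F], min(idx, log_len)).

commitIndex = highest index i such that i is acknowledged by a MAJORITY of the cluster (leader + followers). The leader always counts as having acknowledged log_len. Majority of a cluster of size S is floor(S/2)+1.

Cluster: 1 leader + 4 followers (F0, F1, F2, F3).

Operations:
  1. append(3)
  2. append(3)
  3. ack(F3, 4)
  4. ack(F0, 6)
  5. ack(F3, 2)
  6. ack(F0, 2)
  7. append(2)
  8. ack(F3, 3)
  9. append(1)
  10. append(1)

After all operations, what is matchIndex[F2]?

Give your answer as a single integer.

Answer: 0

Derivation:
Op 1: append 3 -> log_len=3
Op 2: append 3 -> log_len=6
Op 3: F3 acks idx 4 -> match: F0=0 F1=0 F2=0 F3=4; commitIndex=0
Op 4: F0 acks idx 6 -> match: F0=6 F1=0 F2=0 F3=4; commitIndex=4
Op 5: F3 acks idx 2 -> match: F0=6 F1=0 F2=0 F3=4; commitIndex=4
Op 6: F0 acks idx 2 -> match: F0=6 F1=0 F2=0 F3=4; commitIndex=4
Op 7: append 2 -> log_len=8
Op 8: F3 acks idx 3 -> match: F0=6 F1=0 F2=0 F3=4; commitIndex=4
Op 9: append 1 -> log_len=9
Op 10: append 1 -> log_len=10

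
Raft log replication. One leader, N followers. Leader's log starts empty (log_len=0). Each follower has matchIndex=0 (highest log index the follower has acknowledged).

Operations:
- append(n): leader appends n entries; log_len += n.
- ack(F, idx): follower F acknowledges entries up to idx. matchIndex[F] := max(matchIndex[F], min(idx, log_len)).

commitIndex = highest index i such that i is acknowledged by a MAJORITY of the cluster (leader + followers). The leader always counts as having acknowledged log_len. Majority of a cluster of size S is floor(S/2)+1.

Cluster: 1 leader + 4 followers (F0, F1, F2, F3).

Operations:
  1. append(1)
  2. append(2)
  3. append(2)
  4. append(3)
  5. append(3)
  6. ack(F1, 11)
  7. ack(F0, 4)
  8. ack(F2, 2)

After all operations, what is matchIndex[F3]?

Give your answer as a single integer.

Answer: 0

Derivation:
Op 1: append 1 -> log_len=1
Op 2: append 2 -> log_len=3
Op 3: append 2 -> log_len=5
Op 4: append 3 -> log_len=8
Op 5: append 3 -> log_len=11
Op 6: F1 acks idx 11 -> match: F0=0 F1=11 F2=0 F3=0; commitIndex=0
Op 7: F0 acks idx 4 -> match: F0=4 F1=11 F2=0 F3=0; commitIndex=4
Op 8: F2 acks idx 2 -> match: F0=4 F1=11 F2=2 F3=0; commitIndex=4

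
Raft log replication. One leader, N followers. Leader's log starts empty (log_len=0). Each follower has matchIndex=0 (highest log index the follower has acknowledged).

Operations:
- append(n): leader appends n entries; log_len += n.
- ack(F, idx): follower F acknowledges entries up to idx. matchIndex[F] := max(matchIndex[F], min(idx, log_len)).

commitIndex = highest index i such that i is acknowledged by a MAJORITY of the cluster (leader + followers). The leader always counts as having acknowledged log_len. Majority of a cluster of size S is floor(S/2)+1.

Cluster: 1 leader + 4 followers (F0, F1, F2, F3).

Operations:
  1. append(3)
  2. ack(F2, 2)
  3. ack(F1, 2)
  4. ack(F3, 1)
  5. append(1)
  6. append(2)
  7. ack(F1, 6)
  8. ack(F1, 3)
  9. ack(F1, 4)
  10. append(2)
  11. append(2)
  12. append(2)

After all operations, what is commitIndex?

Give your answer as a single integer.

Op 1: append 3 -> log_len=3
Op 2: F2 acks idx 2 -> match: F0=0 F1=0 F2=2 F3=0; commitIndex=0
Op 3: F1 acks idx 2 -> match: F0=0 F1=2 F2=2 F3=0; commitIndex=2
Op 4: F3 acks idx 1 -> match: F0=0 F1=2 F2=2 F3=1; commitIndex=2
Op 5: append 1 -> log_len=4
Op 6: append 2 -> log_len=6
Op 7: F1 acks idx 6 -> match: F0=0 F1=6 F2=2 F3=1; commitIndex=2
Op 8: F1 acks idx 3 -> match: F0=0 F1=6 F2=2 F3=1; commitIndex=2
Op 9: F1 acks idx 4 -> match: F0=0 F1=6 F2=2 F3=1; commitIndex=2
Op 10: append 2 -> log_len=8
Op 11: append 2 -> log_len=10
Op 12: append 2 -> log_len=12

Answer: 2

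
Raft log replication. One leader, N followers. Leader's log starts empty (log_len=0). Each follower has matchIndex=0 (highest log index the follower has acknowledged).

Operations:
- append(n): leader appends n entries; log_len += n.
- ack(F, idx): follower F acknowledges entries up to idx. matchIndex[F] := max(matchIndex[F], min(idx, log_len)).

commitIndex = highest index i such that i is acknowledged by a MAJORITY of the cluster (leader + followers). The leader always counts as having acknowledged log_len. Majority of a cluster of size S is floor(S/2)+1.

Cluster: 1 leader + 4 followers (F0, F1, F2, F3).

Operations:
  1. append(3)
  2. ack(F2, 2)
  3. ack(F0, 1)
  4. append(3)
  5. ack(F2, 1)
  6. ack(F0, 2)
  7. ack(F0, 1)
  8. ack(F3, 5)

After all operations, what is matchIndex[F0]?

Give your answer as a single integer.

Op 1: append 3 -> log_len=3
Op 2: F2 acks idx 2 -> match: F0=0 F1=0 F2=2 F3=0; commitIndex=0
Op 3: F0 acks idx 1 -> match: F0=1 F1=0 F2=2 F3=0; commitIndex=1
Op 4: append 3 -> log_len=6
Op 5: F2 acks idx 1 -> match: F0=1 F1=0 F2=2 F3=0; commitIndex=1
Op 6: F0 acks idx 2 -> match: F0=2 F1=0 F2=2 F3=0; commitIndex=2
Op 7: F0 acks idx 1 -> match: F0=2 F1=0 F2=2 F3=0; commitIndex=2
Op 8: F3 acks idx 5 -> match: F0=2 F1=0 F2=2 F3=5; commitIndex=2

Answer: 2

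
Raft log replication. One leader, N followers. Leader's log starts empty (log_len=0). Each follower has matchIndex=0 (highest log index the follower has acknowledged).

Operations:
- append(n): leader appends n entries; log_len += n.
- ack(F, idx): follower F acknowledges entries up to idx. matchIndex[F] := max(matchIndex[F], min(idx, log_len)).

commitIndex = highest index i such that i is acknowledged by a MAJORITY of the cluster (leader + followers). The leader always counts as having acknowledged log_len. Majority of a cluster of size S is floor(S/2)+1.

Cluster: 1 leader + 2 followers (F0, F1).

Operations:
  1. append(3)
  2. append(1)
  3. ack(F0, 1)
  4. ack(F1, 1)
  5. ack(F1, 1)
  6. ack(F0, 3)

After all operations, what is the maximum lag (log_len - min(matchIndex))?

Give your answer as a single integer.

Answer: 3

Derivation:
Op 1: append 3 -> log_len=3
Op 2: append 1 -> log_len=4
Op 3: F0 acks idx 1 -> match: F0=1 F1=0; commitIndex=1
Op 4: F1 acks idx 1 -> match: F0=1 F1=1; commitIndex=1
Op 5: F1 acks idx 1 -> match: F0=1 F1=1; commitIndex=1
Op 6: F0 acks idx 3 -> match: F0=3 F1=1; commitIndex=3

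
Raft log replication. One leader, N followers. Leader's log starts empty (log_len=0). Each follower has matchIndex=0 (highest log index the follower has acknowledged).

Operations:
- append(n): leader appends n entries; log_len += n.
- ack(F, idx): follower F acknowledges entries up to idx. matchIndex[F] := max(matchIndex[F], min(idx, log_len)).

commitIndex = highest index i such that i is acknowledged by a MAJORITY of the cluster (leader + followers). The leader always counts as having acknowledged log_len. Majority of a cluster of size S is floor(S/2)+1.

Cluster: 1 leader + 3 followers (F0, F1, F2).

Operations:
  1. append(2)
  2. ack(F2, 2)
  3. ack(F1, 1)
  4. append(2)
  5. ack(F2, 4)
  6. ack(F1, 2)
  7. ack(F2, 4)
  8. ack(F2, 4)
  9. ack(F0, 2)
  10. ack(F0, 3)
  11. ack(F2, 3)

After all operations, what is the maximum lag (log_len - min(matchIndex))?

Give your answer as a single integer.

Answer: 2

Derivation:
Op 1: append 2 -> log_len=2
Op 2: F2 acks idx 2 -> match: F0=0 F1=0 F2=2; commitIndex=0
Op 3: F1 acks idx 1 -> match: F0=0 F1=1 F2=2; commitIndex=1
Op 4: append 2 -> log_len=4
Op 5: F2 acks idx 4 -> match: F0=0 F1=1 F2=4; commitIndex=1
Op 6: F1 acks idx 2 -> match: F0=0 F1=2 F2=4; commitIndex=2
Op 7: F2 acks idx 4 -> match: F0=0 F1=2 F2=4; commitIndex=2
Op 8: F2 acks idx 4 -> match: F0=0 F1=2 F2=4; commitIndex=2
Op 9: F0 acks idx 2 -> match: F0=2 F1=2 F2=4; commitIndex=2
Op 10: F0 acks idx 3 -> match: F0=3 F1=2 F2=4; commitIndex=3
Op 11: F2 acks idx 3 -> match: F0=3 F1=2 F2=4; commitIndex=3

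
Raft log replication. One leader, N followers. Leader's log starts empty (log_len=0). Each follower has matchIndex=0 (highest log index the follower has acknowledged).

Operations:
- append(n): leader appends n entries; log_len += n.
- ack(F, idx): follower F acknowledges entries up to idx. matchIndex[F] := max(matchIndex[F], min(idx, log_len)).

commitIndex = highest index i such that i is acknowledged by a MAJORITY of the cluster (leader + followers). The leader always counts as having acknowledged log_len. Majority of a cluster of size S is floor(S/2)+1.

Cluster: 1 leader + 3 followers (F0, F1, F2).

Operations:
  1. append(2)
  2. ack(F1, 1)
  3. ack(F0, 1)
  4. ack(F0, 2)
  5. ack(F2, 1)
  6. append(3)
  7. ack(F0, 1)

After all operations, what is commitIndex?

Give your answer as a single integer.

Op 1: append 2 -> log_len=2
Op 2: F1 acks idx 1 -> match: F0=0 F1=1 F2=0; commitIndex=0
Op 3: F0 acks idx 1 -> match: F0=1 F1=1 F2=0; commitIndex=1
Op 4: F0 acks idx 2 -> match: F0=2 F1=1 F2=0; commitIndex=1
Op 5: F2 acks idx 1 -> match: F0=2 F1=1 F2=1; commitIndex=1
Op 6: append 3 -> log_len=5
Op 7: F0 acks idx 1 -> match: F0=2 F1=1 F2=1; commitIndex=1

Answer: 1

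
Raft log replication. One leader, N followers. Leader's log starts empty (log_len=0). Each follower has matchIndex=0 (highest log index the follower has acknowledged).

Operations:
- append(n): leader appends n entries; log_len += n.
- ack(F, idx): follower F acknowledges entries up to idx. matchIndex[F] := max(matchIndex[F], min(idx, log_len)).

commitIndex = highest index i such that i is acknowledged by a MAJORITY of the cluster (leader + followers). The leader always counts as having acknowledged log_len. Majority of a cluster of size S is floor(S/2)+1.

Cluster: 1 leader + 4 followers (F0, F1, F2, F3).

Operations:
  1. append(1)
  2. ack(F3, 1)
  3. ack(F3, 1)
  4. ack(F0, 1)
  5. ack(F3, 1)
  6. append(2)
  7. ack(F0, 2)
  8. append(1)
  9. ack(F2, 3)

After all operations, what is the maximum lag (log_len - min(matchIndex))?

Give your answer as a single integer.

Op 1: append 1 -> log_len=1
Op 2: F3 acks idx 1 -> match: F0=0 F1=0 F2=0 F3=1; commitIndex=0
Op 3: F3 acks idx 1 -> match: F0=0 F1=0 F2=0 F3=1; commitIndex=0
Op 4: F0 acks idx 1 -> match: F0=1 F1=0 F2=0 F3=1; commitIndex=1
Op 5: F3 acks idx 1 -> match: F0=1 F1=0 F2=0 F3=1; commitIndex=1
Op 6: append 2 -> log_len=3
Op 7: F0 acks idx 2 -> match: F0=2 F1=0 F2=0 F3=1; commitIndex=1
Op 8: append 1 -> log_len=4
Op 9: F2 acks idx 3 -> match: F0=2 F1=0 F2=3 F3=1; commitIndex=2

Answer: 4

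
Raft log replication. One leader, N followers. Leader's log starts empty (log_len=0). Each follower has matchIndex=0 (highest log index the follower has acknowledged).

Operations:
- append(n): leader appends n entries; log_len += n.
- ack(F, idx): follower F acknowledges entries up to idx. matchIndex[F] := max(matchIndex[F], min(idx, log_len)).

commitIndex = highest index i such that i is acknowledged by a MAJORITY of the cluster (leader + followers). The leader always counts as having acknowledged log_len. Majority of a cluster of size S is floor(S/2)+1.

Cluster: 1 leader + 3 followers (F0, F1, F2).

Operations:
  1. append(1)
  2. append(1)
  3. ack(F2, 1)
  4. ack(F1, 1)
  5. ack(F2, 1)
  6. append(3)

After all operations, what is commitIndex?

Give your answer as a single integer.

Op 1: append 1 -> log_len=1
Op 2: append 1 -> log_len=2
Op 3: F2 acks idx 1 -> match: F0=0 F1=0 F2=1; commitIndex=0
Op 4: F1 acks idx 1 -> match: F0=0 F1=1 F2=1; commitIndex=1
Op 5: F2 acks idx 1 -> match: F0=0 F1=1 F2=1; commitIndex=1
Op 6: append 3 -> log_len=5

Answer: 1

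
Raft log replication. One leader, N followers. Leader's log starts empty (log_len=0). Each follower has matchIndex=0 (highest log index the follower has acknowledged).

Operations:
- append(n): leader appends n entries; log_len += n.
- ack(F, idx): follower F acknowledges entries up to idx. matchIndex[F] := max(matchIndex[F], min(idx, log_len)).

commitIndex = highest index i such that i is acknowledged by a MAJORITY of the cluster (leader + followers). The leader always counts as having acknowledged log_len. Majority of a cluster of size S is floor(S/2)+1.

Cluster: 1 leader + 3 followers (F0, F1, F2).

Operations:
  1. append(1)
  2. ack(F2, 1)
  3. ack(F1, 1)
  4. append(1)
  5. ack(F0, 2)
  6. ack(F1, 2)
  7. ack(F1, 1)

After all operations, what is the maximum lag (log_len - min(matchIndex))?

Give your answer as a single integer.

Answer: 1

Derivation:
Op 1: append 1 -> log_len=1
Op 2: F2 acks idx 1 -> match: F0=0 F1=0 F2=1; commitIndex=0
Op 3: F1 acks idx 1 -> match: F0=0 F1=1 F2=1; commitIndex=1
Op 4: append 1 -> log_len=2
Op 5: F0 acks idx 2 -> match: F0=2 F1=1 F2=1; commitIndex=1
Op 6: F1 acks idx 2 -> match: F0=2 F1=2 F2=1; commitIndex=2
Op 7: F1 acks idx 1 -> match: F0=2 F1=2 F2=1; commitIndex=2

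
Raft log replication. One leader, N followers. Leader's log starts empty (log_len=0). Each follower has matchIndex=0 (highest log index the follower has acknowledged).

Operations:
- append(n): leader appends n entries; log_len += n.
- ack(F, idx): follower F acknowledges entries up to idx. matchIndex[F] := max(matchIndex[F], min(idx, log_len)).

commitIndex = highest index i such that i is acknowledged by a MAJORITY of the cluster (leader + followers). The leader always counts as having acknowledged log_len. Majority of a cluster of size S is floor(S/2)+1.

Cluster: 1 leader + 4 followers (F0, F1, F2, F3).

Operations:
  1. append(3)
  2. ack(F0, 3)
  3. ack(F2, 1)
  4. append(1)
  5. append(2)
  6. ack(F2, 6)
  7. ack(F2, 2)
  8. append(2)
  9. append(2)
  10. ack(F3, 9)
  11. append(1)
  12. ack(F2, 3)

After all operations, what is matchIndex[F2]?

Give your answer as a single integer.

Op 1: append 3 -> log_len=3
Op 2: F0 acks idx 3 -> match: F0=3 F1=0 F2=0 F3=0; commitIndex=0
Op 3: F2 acks idx 1 -> match: F0=3 F1=0 F2=1 F3=0; commitIndex=1
Op 4: append 1 -> log_len=4
Op 5: append 2 -> log_len=6
Op 6: F2 acks idx 6 -> match: F0=3 F1=0 F2=6 F3=0; commitIndex=3
Op 7: F2 acks idx 2 -> match: F0=3 F1=0 F2=6 F3=0; commitIndex=3
Op 8: append 2 -> log_len=8
Op 9: append 2 -> log_len=10
Op 10: F3 acks idx 9 -> match: F0=3 F1=0 F2=6 F3=9; commitIndex=6
Op 11: append 1 -> log_len=11
Op 12: F2 acks idx 3 -> match: F0=3 F1=0 F2=6 F3=9; commitIndex=6

Answer: 6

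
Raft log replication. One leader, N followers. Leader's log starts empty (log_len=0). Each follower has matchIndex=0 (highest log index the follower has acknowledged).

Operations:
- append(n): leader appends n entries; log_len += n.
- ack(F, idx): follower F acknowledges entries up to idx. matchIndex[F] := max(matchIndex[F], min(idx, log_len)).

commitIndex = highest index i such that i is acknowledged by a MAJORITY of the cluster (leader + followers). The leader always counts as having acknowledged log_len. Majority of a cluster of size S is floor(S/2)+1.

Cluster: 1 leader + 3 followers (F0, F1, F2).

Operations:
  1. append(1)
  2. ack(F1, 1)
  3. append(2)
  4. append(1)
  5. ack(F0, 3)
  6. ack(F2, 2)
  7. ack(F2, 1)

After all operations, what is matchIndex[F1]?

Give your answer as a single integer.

Answer: 1

Derivation:
Op 1: append 1 -> log_len=1
Op 2: F1 acks idx 1 -> match: F0=0 F1=1 F2=0; commitIndex=0
Op 3: append 2 -> log_len=3
Op 4: append 1 -> log_len=4
Op 5: F0 acks idx 3 -> match: F0=3 F1=1 F2=0; commitIndex=1
Op 6: F2 acks idx 2 -> match: F0=3 F1=1 F2=2; commitIndex=2
Op 7: F2 acks idx 1 -> match: F0=3 F1=1 F2=2; commitIndex=2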